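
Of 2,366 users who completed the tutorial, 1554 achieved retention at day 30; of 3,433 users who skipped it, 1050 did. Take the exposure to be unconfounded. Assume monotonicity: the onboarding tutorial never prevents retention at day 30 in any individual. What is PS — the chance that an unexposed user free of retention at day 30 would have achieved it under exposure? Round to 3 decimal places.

p₁ = P(outcome | exposed) = 1554/2366 = 0.6568
p₀ = P(outcome | unexposed) = 1050/3433 = 0.30585
Under exogeneity and monotonicity, PS = (p₁ − p₀) / (1 − p₀).
PS = (0.6568 − 0.30585) / (1 − 0.30585) = 0.35095 / 0.69415 ≈ 0.5056

PS ≈ 0.506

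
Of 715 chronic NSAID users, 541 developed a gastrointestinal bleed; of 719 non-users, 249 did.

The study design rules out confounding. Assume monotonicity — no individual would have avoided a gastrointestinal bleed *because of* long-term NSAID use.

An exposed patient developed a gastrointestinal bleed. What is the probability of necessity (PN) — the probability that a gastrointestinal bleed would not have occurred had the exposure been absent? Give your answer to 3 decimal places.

PN ≈ 0.542

p₁ = P(outcome | exposed) = 541/715 = 0.75664
p₀ = P(outcome | unexposed) = 249/719 = 0.34631
Under exogeneity and monotonicity, PN = (p₁ − p₀) / p₁.
PN = (0.75664 − 0.34631) / 0.75664 = 0.41033 / 0.75664 ≈ 0.5423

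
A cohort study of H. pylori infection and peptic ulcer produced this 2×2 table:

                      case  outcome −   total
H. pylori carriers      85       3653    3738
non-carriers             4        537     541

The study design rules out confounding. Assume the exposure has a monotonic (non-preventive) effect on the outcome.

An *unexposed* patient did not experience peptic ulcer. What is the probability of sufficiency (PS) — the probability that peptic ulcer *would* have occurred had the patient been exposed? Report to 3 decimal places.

PS ≈ 0.015

p₁ = P(outcome | exposed) = 85/3738 = 0.022739
p₀ = P(outcome | unexposed) = 4/541 = 0.0073937
Under exogeneity and monotonicity, PS = (p₁ − p₀) / (1 − p₀).
PS = (0.022739 − 0.0073937) / (1 − 0.0073937) = 0.015346 / 0.99261 ≈ 0.0155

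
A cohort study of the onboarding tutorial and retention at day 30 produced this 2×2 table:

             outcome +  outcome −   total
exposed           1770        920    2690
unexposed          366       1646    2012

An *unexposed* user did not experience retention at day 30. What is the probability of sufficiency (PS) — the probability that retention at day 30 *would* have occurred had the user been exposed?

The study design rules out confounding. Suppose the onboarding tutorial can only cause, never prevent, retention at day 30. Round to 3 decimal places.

p₁ = P(outcome | exposed) = 1770/2690 = 0.65799
p₀ = P(outcome | unexposed) = 366/2012 = 0.18191
Under exogeneity and monotonicity, PS = (p₁ − p₀) / (1 − p₀).
PS = (0.65799 − 0.18191) / (1 − 0.18191) = 0.47608 / 0.81809 ≈ 0.5819

PS ≈ 0.582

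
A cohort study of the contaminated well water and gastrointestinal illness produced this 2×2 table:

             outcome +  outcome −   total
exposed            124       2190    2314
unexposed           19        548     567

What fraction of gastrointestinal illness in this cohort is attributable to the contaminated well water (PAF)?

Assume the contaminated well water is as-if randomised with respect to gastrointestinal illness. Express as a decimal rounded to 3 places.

PAF ≈ 0.325

p₁ = P(outcome | exposed) = 124/2314 = 0.053587
p₀ = P(outcome | unexposed) = 19/567 = 0.03351
Exposure prevalence π = 2314/2881 = 0.80319; overall risk P(Y=1) = 0.049636.
Under exogeneity, PAF = [P(Y=1) − p₀]/P(Y=1).
PAF = (0.049636 − 0.03351) / 0.049636 ≈ 0.3249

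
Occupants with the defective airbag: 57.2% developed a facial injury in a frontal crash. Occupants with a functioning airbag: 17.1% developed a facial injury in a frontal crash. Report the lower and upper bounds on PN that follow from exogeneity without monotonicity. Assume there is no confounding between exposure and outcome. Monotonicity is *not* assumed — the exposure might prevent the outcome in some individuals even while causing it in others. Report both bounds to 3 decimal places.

0.701 ≤ PN ≤ 1.000

p₁ = 0.572, p₀ = 0.171.
Under exogeneity alone the bounds on PN are max{0,(p₁−p₀)/p₁} ≤ PN ≤ min{1,(1−p₀)/p₁}.
  lower = (p₁ − p₀)/p₁ = 0.401 / 0.572 ≈ 0.7010
  upper = min{1, (1 − p₀)/p₁} = 0.829 / 0.572 ≈ 1.4493 → capped at 1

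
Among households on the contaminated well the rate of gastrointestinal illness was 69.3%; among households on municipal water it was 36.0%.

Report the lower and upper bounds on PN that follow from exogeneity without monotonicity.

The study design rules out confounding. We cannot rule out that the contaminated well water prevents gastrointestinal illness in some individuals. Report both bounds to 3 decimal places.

0.481 ≤ PN ≤ 0.924

p₁ = 0.693, p₀ = 0.36.
Under exogeneity alone the bounds on PN are max{0,(p₁−p₀)/p₁} ≤ PN ≤ min{1,(1−p₀)/p₁}.
  lower = (p₁ − p₀)/p₁ = 0.333 / 0.693 ≈ 0.4805
  upper = min{1, (1 − p₀)/p₁} = 0.64 / 0.693 ≈ 0.9235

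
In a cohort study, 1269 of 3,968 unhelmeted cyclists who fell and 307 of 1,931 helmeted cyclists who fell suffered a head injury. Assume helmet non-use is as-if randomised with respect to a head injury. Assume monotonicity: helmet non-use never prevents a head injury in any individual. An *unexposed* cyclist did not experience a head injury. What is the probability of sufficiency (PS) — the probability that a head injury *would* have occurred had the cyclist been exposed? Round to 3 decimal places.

PS ≈ 0.191

p₁ = P(outcome | exposed) = 1269/3968 = 0.31981
p₀ = P(outcome | unexposed) = 307/1931 = 0.15898
Under exogeneity and monotonicity, PS = (p₁ − p₀) / (1 − p₀).
PS = (0.31981 − 0.15898) / (1 − 0.15898) = 0.16082 / 0.84102 ≈ 0.1912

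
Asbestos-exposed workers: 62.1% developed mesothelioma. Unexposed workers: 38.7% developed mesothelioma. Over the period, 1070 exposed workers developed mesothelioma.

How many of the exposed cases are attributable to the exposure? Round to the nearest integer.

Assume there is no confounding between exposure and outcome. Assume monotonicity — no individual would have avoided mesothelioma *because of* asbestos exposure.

p₁ = 0.621, p₀ = 0.387.
PN = (p₁ − p₀)/p₁ = (0.621 − 0.387) / 0.621 ≈ 0.37681.
Attributable cases ≈ PN × (exposed cases) = 0.37681 × 1070 ≈ 403.19.

about 403 cases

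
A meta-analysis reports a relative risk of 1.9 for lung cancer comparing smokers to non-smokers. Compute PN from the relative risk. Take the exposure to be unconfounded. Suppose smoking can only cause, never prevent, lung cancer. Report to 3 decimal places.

Under exogeneity and monotonicity, PN = (RR − 1) / RR = 1 − 1/RR.
PN = (1.9 − 1) / 1.9 = 0.9 / 1.9 ≈ 0.4737

PN ≈ 0.474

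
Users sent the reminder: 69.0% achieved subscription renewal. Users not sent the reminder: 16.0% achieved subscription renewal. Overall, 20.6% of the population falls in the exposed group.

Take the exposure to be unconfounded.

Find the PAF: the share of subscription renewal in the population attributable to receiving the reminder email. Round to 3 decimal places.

PAF ≈ 0.406

p₁ = 0.69, p₀ = 0.16.
Overall risk P(Y=1) = π·p₁ + (1−π)·p₀ = 0.206×0.69 + 0.794×0.16 = 0.26918.
Under exogeneity, PAF = [P(Y=1) − p₀] / P(Y=1).
PAF = (0.26918 − 0.16) / 0.26918 ≈ 0.4056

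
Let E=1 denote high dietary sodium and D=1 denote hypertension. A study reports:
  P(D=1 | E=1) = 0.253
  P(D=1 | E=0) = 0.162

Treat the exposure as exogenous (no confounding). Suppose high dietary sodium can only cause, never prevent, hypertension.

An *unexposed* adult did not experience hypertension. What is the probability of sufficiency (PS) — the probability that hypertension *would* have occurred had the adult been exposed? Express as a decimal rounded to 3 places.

PS ≈ 0.109

Let p₁ = 0.253, p₀ = 0.162.
Under exogeneity and monotonicity, PS = (p₁ − p₀) / (1 − p₀).
PS = (0.253 − 0.162) / (1 − 0.162) = 0.091 / 0.838 ≈ 0.1086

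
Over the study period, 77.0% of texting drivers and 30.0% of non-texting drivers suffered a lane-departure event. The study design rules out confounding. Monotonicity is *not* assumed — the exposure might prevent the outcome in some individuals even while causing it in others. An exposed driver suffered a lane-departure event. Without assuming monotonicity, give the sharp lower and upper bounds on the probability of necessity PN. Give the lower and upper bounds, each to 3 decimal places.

0.610 ≤ PN ≤ 0.909

p₁ = 0.77, p₀ = 0.3.
Under exogeneity alone the bounds on PN are max{0,(p₁−p₀)/p₁} ≤ PN ≤ min{1,(1−p₀)/p₁}.
  lower = (p₁ − p₀)/p₁ = 0.47 / 0.77 ≈ 0.6104
  upper = min{1, (1 − p₀)/p₁} = 0.7 / 0.77 ≈ 0.9091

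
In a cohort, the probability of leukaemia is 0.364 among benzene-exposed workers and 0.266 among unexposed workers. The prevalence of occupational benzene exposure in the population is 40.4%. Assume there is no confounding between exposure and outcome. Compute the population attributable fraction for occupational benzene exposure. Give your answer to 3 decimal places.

PAF ≈ 0.130

Let p₁ = 0.364, p₀ = 0.266.
Overall risk P(Y=1) = π·p₁ + (1−π)·p₀ = 0.404×0.364 + 0.596×0.266 = 0.30559.
Under exogeneity, PAF = [P(Y=1) − p₀] / P(Y=1).
PAF = (0.30559 − 0.266) / 0.30559 ≈ 0.1296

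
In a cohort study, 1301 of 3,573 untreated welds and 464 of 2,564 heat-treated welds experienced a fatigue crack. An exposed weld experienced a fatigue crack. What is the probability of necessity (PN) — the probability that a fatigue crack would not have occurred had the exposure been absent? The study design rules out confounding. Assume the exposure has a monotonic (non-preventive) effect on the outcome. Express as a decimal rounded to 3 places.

p₁ = P(outcome | exposed) = 1301/3573 = 0.36412
p₀ = P(outcome | unexposed) = 464/2564 = 0.18097
Under exogeneity and monotonicity, PN = (p₁ − p₀) / p₁.
PN = (0.36412 − 0.18097) / 0.36412 = 0.18315 / 0.36412 ≈ 0.5030

PN ≈ 0.503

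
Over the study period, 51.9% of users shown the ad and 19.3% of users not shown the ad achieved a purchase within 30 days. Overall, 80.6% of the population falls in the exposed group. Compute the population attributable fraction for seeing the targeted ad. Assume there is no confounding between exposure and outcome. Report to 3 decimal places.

p₁ = 0.519, p₀ = 0.193.
Overall risk P(Y=1) = π·p₁ + (1−π)·p₀ = 0.806×0.519 + 0.194×0.193 = 0.45576.
Under exogeneity, PAF = [P(Y=1) − p₀] / P(Y=1).
PAF = (0.45576 − 0.193) / 0.45576 ≈ 0.5765

PAF ≈ 0.577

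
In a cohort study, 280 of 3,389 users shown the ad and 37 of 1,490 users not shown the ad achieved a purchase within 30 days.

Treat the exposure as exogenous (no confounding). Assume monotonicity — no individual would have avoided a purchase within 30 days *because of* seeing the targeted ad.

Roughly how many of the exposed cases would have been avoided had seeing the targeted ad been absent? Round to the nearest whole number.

p₁ = P(outcome | exposed) = 280/3389 = 0.08262
p₀ = P(outcome | unexposed) = 37/1490 = 0.024832
PN = (p₁ − p₀)/p₁ = (0.08262 − 0.024832) / 0.08262 ≈ 0.69944.
Attributable cases ≈ PN × (exposed cases) = 0.69944 × 280 ≈ 195.84.

about 196 cases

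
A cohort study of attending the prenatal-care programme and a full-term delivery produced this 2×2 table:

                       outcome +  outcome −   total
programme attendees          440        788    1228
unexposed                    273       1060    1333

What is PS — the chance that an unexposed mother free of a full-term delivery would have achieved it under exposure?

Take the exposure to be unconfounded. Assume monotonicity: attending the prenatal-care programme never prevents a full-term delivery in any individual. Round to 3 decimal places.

PS ≈ 0.193

p₁ = P(outcome | exposed) = 440/1228 = 0.35831
p₀ = P(outcome | unexposed) = 273/1333 = 0.2048
Under exogeneity and monotonicity, PS = (p₁ − p₀)/(1 − p₀).
PS = (0.35831 − 0.2048) / 0.7952 ≈ 0.1930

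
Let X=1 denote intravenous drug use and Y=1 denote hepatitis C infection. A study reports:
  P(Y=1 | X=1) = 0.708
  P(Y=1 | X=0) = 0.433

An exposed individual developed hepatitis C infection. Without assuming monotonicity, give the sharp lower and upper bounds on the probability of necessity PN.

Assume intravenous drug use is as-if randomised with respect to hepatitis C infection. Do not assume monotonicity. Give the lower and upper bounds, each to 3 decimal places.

0.388 ≤ PN ≤ 0.801

Let p₁ = 0.708, p₀ = 0.433.
Under exogeneity alone the bounds on PN are max{0,(p₁−p₀)/p₁} ≤ PN ≤ min{1,(1−p₀)/p₁}.
  lower = (p₁ − p₀)/p₁ = 0.275 / 0.708 ≈ 0.3884
  upper = min{1, (1 − p₀)/p₁} = 0.567 / 0.708 ≈ 0.8008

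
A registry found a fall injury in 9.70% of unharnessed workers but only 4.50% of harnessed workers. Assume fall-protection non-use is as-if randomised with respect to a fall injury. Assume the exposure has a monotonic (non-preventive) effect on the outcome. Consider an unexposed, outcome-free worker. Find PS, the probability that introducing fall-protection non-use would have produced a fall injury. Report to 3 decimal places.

PS ≈ 0.054

p₁ = 0.097, p₀ = 0.045.
Under exogeneity and monotonicity, PS = (p₁ − p₀) / (1 − p₀).
PS = (0.097 − 0.045) / (1 − 0.045) = 0.052 / 0.955 ≈ 0.0545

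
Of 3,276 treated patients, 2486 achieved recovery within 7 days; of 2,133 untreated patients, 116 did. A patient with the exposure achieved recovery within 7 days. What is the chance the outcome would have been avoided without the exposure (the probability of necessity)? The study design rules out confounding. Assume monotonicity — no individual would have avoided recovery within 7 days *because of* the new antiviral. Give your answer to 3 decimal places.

PN ≈ 0.928

p₁ = P(outcome | exposed) = 2486/3276 = 0.75885
p₀ = P(outcome | unexposed) = 116/2133 = 0.054383
Under exogeneity and monotonicity, PN = (p₁ − p₀) / p₁.
PN = (0.75885 − 0.054383) / 0.75885 = 0.70447 / 0.75885 ≈ 0.9283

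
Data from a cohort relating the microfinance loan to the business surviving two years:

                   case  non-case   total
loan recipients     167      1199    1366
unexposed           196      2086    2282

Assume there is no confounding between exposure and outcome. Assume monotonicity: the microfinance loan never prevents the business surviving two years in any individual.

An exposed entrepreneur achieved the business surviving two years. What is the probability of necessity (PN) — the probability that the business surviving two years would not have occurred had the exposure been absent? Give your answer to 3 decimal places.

PN ≈ 0.297

p₁ = P(outcome | exposed) = 167/1366 = 0.12225
p₀ = P(outcome | unexposed) = 196/2282 = 0.08589
Under exogeneity and monotonicity, PN = (p₁ − p₀) / p₁.
PN = (0.12225 − 0.08589) / 0.12225 = 0.036365 / 0.12225 ≈ 0.2975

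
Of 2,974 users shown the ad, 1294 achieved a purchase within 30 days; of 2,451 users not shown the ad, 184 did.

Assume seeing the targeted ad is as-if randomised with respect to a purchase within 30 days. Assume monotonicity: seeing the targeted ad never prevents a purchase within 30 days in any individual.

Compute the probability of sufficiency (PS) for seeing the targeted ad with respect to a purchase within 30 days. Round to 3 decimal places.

PS ≈ 0.389

p₁ = P(outcome | exposed) = 1294/2974 = 0.4351
p₀ = P(outcome | unexposed) = 184/2451 = 0.075071
Under exogeneity and monotonicity, PS = (p₁ − p₀) / (1 − p₀).
PS = (0.4351 − 0.075071) / (1 − 0.075071) = 0.36003 / 0.92493 ≈ 0.3893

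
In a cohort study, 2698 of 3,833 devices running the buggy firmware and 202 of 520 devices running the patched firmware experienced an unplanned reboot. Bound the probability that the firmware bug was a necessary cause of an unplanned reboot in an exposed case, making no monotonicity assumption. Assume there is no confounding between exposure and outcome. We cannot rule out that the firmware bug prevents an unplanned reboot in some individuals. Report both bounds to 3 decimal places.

p₁ = P(outcome | exposed) = 2698/3833 = 0.70389
p₀ = P(outcome | unexposed) = 202/520 = 0.38846
Under exogeneity alone the bounds on PN are max{0,(p₁−p₀)/p₁} ≤ PN ≤ min{1,(1−p₀)/p₁}.
  lower = (p₁ − p₀)/p₁ = 0.31543 / 0.70389 ≈ 0.4481
  upper = min{1, (1 − p₀)/p₁} = 0.61154 / 0.70389 ≈ 0.8688

0.448 ≤ PN ≤ 0.869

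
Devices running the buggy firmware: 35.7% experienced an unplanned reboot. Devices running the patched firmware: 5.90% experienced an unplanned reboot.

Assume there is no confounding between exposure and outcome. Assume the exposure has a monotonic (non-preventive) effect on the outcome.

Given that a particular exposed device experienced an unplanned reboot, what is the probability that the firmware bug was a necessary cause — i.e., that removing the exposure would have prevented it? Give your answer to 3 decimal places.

p₁ = 0.357, p₀ = 0.059.
Under exogeneity and monotonicity, PN = (p₁ − p₀) / p₁.
PN = (0.357 − 0.059) / 0.357 = 0.298 / 0.357 ≈ 0.8347

PN ≈ 0.835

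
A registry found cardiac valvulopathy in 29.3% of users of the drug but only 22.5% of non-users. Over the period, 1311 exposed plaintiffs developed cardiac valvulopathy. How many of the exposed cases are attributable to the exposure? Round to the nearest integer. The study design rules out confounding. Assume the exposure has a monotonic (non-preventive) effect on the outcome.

p₁ = 0.293, p₀ = 0.225.
PN = (p₁ − p₀)/p₁ = (0.293 − 0.225) / 0.293 ≈ 0.23208.
Attributable cases ≈ PN × (exposed cases) = 0.23208 × 1311 ≈ 304.26.

about 304 cases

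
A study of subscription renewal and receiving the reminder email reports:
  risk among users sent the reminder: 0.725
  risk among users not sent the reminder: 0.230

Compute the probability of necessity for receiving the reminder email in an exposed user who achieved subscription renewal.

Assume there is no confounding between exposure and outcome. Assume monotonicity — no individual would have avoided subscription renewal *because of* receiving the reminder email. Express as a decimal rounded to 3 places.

PN ≈ 0.683

Let p₁ = 0.725, p₀ = 0.23.
Under exogeneity and monotonicity, PN = (p₁ − p₀) / p₁.
PN = (0.725 − 0.23) / 0.725 = 0.495 / 0.725 ≈ 0.6828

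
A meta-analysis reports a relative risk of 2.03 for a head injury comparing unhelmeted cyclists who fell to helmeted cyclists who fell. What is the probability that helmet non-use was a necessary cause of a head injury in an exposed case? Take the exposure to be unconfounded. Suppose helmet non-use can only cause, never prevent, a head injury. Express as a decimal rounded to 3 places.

Under exogeneity and monotonicity, PN = (RR − 1) / RR = 1 − 1/RR.
PN = (2.03 − 1) / 2.03 = 1.03 / 2.03 ≈ 0.5074

PN ≈ 0.507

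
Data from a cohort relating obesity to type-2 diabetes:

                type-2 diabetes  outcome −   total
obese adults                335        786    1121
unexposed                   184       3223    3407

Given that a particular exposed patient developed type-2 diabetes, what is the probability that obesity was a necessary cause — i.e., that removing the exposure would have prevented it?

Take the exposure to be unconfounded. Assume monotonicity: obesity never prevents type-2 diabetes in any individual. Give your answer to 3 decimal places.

PN ≈ 0.819

p₁ = P(outcome | exposed) = 335/1121 = 0.29884
p₀ = P(outcome | unexposed) = 184/3407 = 0.054006
Under exogeneity and monotonicity, PN = (p₁ − p₀)/p₁.
PN = (0.29884 − 0.054006) / 0.29884 ≈ 0.8193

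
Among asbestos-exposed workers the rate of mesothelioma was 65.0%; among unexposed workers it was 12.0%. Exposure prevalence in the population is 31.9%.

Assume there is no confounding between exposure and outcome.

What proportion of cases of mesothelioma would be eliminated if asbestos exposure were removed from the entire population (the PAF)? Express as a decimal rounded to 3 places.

PAF ≈ 0.585

p₁ = 0.65, p₀ = 0.12.
Overall risk P(Y=1) = π·p₁ + (1−π)·p₀ = 0.319×0.65 + 0.681×0.12 = 0.28907.
Under exogeneity, PAF = [P(Y=1) − p₀] / P(Y=1).
PAF = (0.28907 − 0.12) / 0.28907 ≈ 0.5849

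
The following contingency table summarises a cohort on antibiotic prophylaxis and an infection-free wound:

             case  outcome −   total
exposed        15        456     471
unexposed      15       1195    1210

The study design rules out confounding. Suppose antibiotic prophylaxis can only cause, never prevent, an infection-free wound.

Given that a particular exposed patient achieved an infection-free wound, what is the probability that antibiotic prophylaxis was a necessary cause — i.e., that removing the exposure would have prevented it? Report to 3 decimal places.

p₁ = P(outcome | exposed) = 15/471 = 0.031847
p₀ = P(outcome | unexposed) = 15/1210 = 0.012397
Under exogeneity and monotonicity, PN = (p₁ − p₀)/p₁.
PN = (0.031847 − 0.012397) / 0.031847 ≈ 0.6107

PN ≈ 0.611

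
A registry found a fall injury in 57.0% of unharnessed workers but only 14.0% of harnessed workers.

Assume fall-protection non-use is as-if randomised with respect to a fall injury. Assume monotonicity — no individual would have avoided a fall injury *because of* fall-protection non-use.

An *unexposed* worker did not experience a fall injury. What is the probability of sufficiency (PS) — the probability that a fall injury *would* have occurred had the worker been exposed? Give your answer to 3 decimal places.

p₁ = 0.57, p₀ = 0.14.
Under exogeneity and monotonicity, PS = (p₁ − p₀) / (1 − p₀).
PS = (0.57 − 0.14) / (1 − 0.14) = 0.43 / 0.86 ≈ 0.5000

PS ≈ 0.500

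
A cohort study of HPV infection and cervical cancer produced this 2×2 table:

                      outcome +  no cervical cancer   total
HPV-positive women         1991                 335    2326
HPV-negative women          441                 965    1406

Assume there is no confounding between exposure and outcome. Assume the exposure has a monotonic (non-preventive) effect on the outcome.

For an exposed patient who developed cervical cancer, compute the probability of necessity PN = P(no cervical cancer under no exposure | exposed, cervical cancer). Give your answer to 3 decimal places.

p₁ = P(outcome | exposed) = 1991/2326 = 0.85598
p₀ = P(outcome | unexposed) = 441/1406 = 0.31366
Under exogeneity and monotonicity, PN = (p₁ − p₀)/p₁.
PN = (0.85598 − 0.31366) / 0.85598 ≈ 0.6336

PN ≈ 0.634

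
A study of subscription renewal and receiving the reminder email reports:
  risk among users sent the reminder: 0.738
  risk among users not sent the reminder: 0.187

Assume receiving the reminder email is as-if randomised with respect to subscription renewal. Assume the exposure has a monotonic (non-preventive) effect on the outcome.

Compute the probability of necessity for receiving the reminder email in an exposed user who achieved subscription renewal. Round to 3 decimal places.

PN ≈ 0.747

Let p₁ = 0.738, p₀ = 0.187.
Under exogeneity and monotonicity, PN = (p₁ − p₀) / p₁.
PN = (0.738 − 0.187) / 0.738 = 0.551 / 0.738 ≈ 0.7466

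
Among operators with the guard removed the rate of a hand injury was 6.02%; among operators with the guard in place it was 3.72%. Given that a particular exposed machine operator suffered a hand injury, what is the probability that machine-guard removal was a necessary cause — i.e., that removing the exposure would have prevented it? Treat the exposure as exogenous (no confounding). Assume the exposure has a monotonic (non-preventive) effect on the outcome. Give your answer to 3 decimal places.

p₁ = 0.0602, p₀ = 0.0372.
Under exogeneity and monotonicity, PN = (p₁ − p₀) / p₁.
PN = (0.0602 − 0.0372) / 0.0602 = 0.023 / 0.0602 ≈ 0.3821

PN ≈ 0.382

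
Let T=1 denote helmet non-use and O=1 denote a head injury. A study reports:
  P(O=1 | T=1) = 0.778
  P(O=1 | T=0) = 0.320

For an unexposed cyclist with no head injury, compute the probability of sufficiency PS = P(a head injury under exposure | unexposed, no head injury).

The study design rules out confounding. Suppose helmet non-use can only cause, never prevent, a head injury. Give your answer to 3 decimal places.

PS ≈ 0.674

Let p₁ = 0.778, p₀ = 0.32.
Under exogeneity and monotonicity, PS = (p₁ − p₀) / (1 − p₀).
PS = (0.778 − 0.32) / (1 − 0.32) = 0.458 / 0.68 ≈ 0.6735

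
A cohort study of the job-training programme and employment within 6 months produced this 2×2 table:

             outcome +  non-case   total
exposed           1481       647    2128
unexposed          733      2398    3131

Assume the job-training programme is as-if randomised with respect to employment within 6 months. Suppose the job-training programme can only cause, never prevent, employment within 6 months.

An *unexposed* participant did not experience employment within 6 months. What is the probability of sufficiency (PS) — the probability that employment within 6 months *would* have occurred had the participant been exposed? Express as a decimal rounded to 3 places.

PS ≈ 0.603

p₁ = P(outcome | exposed) = 1481/2128 = 0.69596
p₀ = P(outcome | unexposed) = 733/3131 = 0.23411
Under exogeneity and monotonicity, PS = (p₁ − p₀)/(1 − p₀).
PS = (0.69596 − 0.23411) / 0.76589 ≈ 0.6030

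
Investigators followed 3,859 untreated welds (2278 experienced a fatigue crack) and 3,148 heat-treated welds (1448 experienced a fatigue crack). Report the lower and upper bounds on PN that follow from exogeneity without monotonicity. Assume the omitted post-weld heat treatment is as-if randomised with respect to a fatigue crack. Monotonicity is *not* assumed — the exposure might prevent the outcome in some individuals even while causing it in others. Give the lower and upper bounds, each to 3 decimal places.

p₁ = P(outcome | exposed) = 2278/3859 = 0.59031
p₀ = P(outcome | unexposed) = 1448/3148 = 0.45997
Under exogeneity alone the bounds on PN are max{0,(p₁−p₀)/p₁} ≤ PN ≤ min{1,(1−p₀)/p₁}.
  lower = (p₁ − p₀)/p₁ = 0.13033 / 0.59031 ≈ 0.2208
  upper = min{1, (1 − p₀)/p₁} = 0.54003 / 0.59031 ≈ 0.9148

0.221 ≤ PN ≤ 0.915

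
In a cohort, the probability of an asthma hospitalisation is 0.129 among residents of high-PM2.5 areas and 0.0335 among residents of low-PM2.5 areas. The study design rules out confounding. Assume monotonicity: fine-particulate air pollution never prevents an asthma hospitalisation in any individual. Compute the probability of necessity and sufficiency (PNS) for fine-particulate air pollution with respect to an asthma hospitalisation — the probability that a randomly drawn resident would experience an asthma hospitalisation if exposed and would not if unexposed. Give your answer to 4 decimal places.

PNS ≈ 0.0955

Let p₁ = 0.129, p₀ = 0.0335.
Under exogeneity and monotonicity, PNS = p₁ − p₀.
PNS = 0.129 − 0.0335 = 0.0955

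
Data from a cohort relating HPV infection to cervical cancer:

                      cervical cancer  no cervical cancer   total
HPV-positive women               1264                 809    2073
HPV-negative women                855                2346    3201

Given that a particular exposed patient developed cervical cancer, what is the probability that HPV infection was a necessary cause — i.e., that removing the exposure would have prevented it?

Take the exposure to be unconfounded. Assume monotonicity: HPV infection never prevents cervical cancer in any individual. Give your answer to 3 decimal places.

PN ≈ 0.562

p₁ = P(outcome | exposed) = 1264/2073 = 0.60974
p₀ = P(outcome | unexposed) = 855/3201 = 0.2671
Under exogeneity and monotonicity, PN = (p₁ − p₀) / p₁.
PN = (0.60974 − 0.2671) / 0.60974 = 0.34264 / 0.60974 ≈ 0.5619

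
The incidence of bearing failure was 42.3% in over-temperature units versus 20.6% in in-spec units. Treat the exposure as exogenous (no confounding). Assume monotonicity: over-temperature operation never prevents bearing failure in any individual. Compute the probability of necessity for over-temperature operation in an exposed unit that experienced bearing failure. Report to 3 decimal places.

PN ≈ 0.513

p₁ = 0.423, p₀ = 0.206.
Under exogeneity and monotonicity, PN = (p₁ − p₀) / p₁.
PN = (0.423 − 0.206) / 0.423 = 0.217 / 0.423 ≈ 0.5130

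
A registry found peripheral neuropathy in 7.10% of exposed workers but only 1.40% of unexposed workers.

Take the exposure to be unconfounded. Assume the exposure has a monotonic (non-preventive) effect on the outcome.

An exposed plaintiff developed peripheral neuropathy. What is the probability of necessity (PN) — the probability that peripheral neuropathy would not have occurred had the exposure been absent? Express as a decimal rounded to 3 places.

p₁ = 0.071, p₀ = 0.014.
Under exogeneity and monotonicity, PN = (p₁ − p₀) / p₁.
PN = (0.071 − 0.014) / 0.071 = 0.057 / 0.071 ≈ 0.8028

PN ≈ 0.803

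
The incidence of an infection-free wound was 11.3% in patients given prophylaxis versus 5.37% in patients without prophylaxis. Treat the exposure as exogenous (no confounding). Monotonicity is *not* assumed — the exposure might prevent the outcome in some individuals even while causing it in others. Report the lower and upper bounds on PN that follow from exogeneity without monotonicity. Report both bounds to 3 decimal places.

p₁ = 0.113, p₀ = 0.0537.
Under exogeneity alone the bounds on PN are max{0,(p₁−p₀)/p₁} ≤ PN ≤ min{1,(1−p₀)/p₁}.
  lower = (p₁ − p₀)/p₁ = 0.0593 / 0.113 ≈ 0.5248
  upper = min{1, (1 − p₀)/p₁} = 0.9463 / 0.113 ≈ 8.3743 → capped at 1

0.525 ≤ PN ≤ 1.000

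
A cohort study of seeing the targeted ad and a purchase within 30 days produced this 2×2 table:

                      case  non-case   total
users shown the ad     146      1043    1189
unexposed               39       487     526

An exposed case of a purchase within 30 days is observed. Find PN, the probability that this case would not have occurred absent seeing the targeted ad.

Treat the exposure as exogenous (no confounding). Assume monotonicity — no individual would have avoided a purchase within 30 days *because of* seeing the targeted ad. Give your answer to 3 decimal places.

p₁ = P(outcome | exposed) = 146/1189 = 0.12279
p₀ = P(outcome | unexposed) = 39/526 = 0.074144
Under exogeneity and monotonicity, PN = (p₁ − p₀) / p₁.
PN = (0.12279 − 0.074144) / 0.12279 = 0.048648 / 0.12279 ≈ 0.3962

PN ≈ 0.396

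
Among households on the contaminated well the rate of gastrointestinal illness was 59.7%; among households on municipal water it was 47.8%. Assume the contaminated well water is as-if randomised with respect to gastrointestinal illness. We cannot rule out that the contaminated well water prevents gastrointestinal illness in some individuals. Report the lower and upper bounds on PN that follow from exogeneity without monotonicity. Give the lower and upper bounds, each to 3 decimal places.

p₁ = 0.597, p₀ = 0.478.
Under exogeneity alone the bounds on PN are max{0,(p₁−p₀)/p₁} ≤ PN ≤ min{1,(1−p₀)/p₁}.
  lower = (p₁ − p₀)/p₁ = 0.119 / 0.597 ≈ 0.1993
  upper = min{1, (1 − p₀)/p₁} = 0.522 / 0.597 ≈ 0.8744

0.199 ≤ PN ≤ 0.874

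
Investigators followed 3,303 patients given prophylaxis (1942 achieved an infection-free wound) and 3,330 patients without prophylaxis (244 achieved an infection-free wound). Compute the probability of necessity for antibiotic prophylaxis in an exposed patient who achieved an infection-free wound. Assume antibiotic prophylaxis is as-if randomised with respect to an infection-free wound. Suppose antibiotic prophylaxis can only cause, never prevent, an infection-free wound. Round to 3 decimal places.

PN ≈ 0.875

p₁ = P(outcome | exposed) = 1942/3303 = 0.58795
p₀ = P(outcome | unexposed) = 244/3330 = 0.073273
Under exogeneity and monotonicity, PN = (p₁ − p₀) / p₁.
PN = (0.58795 − 0.073273) / 0.58795 = 0.51468 / 0.58795 ≈ 0.8754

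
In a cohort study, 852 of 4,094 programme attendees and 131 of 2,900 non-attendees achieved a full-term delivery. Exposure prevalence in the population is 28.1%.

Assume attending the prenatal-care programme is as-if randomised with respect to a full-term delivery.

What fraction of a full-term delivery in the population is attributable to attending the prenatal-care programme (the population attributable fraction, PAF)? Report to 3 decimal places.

p₁ = P(outcome | exposed) = 852/4094 = 0.20811
p₀ = P(outcome | unexposed) = 131/2900 = 0.045172
Overall risk P(Y=1) = π·p₁ + (1−π)·p₀ = 0.281×0.20811 + 0.719×0.045172 = 0.090958.
Under exogeneity, PAF = [P(Y=1) − p₀] / P(Y=1).
PAF = (0.090958 − 0.045172) / 0.090958 ≈ 0.5034

PAF ≈ 0.503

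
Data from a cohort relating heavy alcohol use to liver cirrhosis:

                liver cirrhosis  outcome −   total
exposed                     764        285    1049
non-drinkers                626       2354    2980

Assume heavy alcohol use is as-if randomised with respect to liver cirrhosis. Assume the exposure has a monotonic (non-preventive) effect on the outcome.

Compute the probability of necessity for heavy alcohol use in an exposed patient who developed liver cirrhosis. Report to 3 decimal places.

PN ≈ 0.712

p₁ = P(outcome | exposed) = 764/1049 = 0.72831
p₀ = P(outcome | unexposed) = 626/2980 = 0.21007
Under exogeneity and monotonicity, PN = (p₁ − p₀)/p₁.
PN = (0.72831 − 0.21007) / 0.72831 ≈ 0.7116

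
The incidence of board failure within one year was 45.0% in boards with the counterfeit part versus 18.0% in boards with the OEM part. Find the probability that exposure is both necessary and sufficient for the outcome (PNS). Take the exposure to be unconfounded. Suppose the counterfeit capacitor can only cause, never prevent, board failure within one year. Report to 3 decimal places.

p₁ = 0.45, p₀ = 0.18.
Under exogeneity and monotonicity, PNS = p₁ − p₀.
PNS = 0.45 − 0.18 = 0.27

PNS ≈ 0.270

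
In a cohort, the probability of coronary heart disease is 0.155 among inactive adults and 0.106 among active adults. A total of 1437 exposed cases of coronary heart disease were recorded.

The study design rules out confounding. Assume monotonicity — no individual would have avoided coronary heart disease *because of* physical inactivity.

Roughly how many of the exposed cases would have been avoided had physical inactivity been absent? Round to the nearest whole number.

about 454 cases

Let p₁ = 0.155, p₀ = 0.106.
PN = (p₁ − p₀)/p₁ = (0.155 − 0.106) / 0.155 ≈ 0.31613.
Attributable cases ≈ PN × (exposed cases) = 0.31613 × 1437 ≈ 454.28.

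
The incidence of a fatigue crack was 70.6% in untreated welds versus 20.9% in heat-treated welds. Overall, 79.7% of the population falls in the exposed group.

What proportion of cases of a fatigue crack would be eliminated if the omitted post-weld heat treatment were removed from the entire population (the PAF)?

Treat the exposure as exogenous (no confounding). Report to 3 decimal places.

p₁ = 0.706, p₀ = 0.209.
Overall risk P(Y=1) = π·p₁ + (1−π)·p₀ = 0.797×0.706 + 0.203×0.209 = 0.60511.
Under exogeneity, PAF = [P(Y=1) − p₀] / P(Y=1).
PAF = (0.60511 − 0.209) / 0.60511 ≈ 0.6546

PAF ≈ 0.655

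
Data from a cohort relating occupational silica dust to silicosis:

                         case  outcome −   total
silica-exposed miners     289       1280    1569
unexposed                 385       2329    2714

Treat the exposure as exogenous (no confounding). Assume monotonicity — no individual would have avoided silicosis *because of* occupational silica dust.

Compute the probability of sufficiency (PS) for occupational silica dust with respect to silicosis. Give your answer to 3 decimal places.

p₁ = P(outcome | exposed) = 289/1569 = 0.18419
p₀ = P(outcome | unexposed) = 385/2714 = 0.14186
Under exogeneity and monotonicity, PS = (p₁ − p₀)/(1 − p₀).
PS = (0.18419 − 0.14186) / 0.85814 ≈ 0.0493

PS ≈ 0.049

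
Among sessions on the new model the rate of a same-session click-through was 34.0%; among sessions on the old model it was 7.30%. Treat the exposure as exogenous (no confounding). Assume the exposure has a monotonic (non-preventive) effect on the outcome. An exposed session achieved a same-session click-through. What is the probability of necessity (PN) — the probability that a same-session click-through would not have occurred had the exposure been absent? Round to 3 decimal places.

p₁ = 0.34, p₀ = 0.073.
Under exogeneity and monotonicity, PN = (p₁ − p₀) / p₁.
PN = (0.34 − 0.073) / 0.34 = 0.267 / 0.34 ≈ 0.7853

PN ≈ 0.785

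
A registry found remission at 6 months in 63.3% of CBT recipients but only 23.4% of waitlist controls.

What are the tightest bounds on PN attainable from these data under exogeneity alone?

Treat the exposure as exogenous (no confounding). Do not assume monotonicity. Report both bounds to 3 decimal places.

0.630 ≤ PN ≤ 1.000

p₁ = 0.633, p₀ = 0.234.
Under exogeneity alone the bounds on PN are max{0,(p₁−p₀)/p₁} ≤ PN ≤ min{1,(1−p₀)/p₁}.
  lower = (p₁ − p₀)/p₁ = 0.399 / 0.633 ≈ 0.6303
  upper = min{1, (1 − p₀)/p₁} = 0.766 / 0.633 ≈ 1.2101 → capped at 1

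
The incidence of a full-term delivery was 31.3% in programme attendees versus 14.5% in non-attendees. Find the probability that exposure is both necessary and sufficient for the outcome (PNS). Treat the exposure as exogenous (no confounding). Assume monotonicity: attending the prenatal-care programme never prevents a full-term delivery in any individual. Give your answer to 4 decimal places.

p₁ = 0.313, p₀ = 0.145.
Under exogeneity and monotonicity, PNS = p₁ − p₀.
PNS = 0.313 − 0.145 = 0.168

PNS ≈ 0.1680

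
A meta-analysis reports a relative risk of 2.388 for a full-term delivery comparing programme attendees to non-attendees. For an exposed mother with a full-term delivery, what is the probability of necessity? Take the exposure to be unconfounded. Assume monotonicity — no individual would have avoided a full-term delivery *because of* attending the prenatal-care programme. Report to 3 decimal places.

Under exogeneity and monotonicity, PN = (RR − 1) / RR = 1 − 1/RR.
PN = (2.388 − 1) / 2.388 = 1.388 / 2.388 ≈ 0.5812

PN ≈ 0.581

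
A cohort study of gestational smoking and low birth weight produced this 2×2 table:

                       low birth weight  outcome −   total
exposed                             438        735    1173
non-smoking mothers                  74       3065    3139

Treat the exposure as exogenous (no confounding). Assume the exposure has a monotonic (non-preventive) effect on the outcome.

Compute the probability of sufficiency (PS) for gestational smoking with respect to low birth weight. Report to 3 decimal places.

PS ≈ 0.358

p₁ = P(outcome | exposed) = 438/1173 = 0.3734
p₀ = P(outcome | unexposed) = 74/3139 = 0.023574
Under exogeneity and monotonicity, PS = (p₁ − p₀)/(1 − p₀).
PS = (0.3734 − 0.023574) / 0.97643 ≈ 0.3583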